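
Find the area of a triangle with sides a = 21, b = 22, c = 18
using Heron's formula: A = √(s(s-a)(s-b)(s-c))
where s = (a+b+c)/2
s = (21 + 22 + 18)/2 = 61/2 = 30.5
s − a = 9.5, s − b = 8.5, s − c = 12.5
s(s−a)(s−b)(s−c) = 30.5·9.5·8.5·12.5 = 30785.9375
Area = √30785.9375 ≈ 175.459

s = 30.5, Area = 175.5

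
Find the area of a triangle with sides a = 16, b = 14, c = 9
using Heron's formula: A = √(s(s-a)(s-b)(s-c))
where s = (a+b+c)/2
s = (16 + 14 + 9)/2 = 39/2 = 19.5
s − a = 3.5, s − b = 5.5, s − c = 10.5
s(s−a)(s−b)(s−c) = 19.5·3.5·5.5·10.5 = 3941.4375
Area = √3941.4375 ≈ 62.7809

s = 19.5, Area = 62.78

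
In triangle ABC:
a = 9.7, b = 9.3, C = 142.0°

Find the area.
Two sides and the included angle (SAS): A = ½·a·b·sin(C) = ½·9.7·9.3·sin(142.0°)
sin(142.0°) ≈ 0.615661
A ≈ ½·90.21·0.615661 = 45.105·0.615661 ≈ 27.7694

Area = 27.77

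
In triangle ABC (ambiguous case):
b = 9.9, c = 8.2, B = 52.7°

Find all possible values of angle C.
b/sin(B) = c/sin(C)  ⇒  sin(C) = c·sin(B)/b = 8.2·sin(52.7°)/9.9
sin(52.7°) ≈ 0.795473
sin(C) ≈ 8.2·0.795473/9.9 ≈ 6.52288/9.9 ≈ 0.658877
Candidate 1: C₁ = arcsin(0.658877) ≈ 41.2143°  →  A = 180° − 52.7° − 41.2143° ≈ 86.0857° > 0, valid
Candidate 2: C₂ = 180° − C₁ ≈ 138.786°  →  A = 180° − 52.7° − 138.786° ≈ -11.4857° ≤ 0, not a valid triangle

C = 41.21° (one solution)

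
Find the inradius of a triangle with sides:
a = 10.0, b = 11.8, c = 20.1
r = Area/s where s is the semi-perimeter.
s = (10.0 + 11.8 + 20.1)/2 = 41.9/2 = 20.95
Area = √(s(s−a)(s−b)(s−c)) = √(20.95·10.95·9.15·0.85) ≈ √1784.18 ≈ 42.2395
r ≈ 42.2395/20.95 ≈ 2.01621

r = 2.016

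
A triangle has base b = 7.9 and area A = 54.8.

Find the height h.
A = ½·b·h  ⇒  h = 2A/b = 2·54.8/7.9 = 109.6/7.9 ≈ 13.8734

h = 13.87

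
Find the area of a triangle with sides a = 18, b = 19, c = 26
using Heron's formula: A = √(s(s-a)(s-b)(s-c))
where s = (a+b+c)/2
s = (18 + 19 + 26)/2 = 63/2 = 31.5
s − a = 13.5, s − b = 12.5, s − c = 5.5
s(s−a)(s−b)(s−c) = 31.5·13.5·12.5·5.5 = 29235.9375
Area = √29235.9375 ≈ 170.985

s = 31.5, Area = 171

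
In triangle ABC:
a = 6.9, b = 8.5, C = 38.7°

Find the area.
Two sides and the included angle (SAS): A = ½·a·b·sin(C) = ½·6.9·8.5·sin(38.7°)
sin(38.7°) ≈ 0.625243
A ≈ ½·58.65·0.625243 = 29.325·0.625243 ≈ 18.3352

Area = 18.34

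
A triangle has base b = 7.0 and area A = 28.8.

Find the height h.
A = ½·b·h  ⇒  h = 2A/b = 2·28.8/7.0 = 57.6/7.0 ≈ 8.22857

h = 8.229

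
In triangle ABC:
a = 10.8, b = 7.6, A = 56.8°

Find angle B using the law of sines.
a/sin(A) = b/sin(B)  ⇒  sin(B) = b·sin(A)/a = 7.6·sin(56.8°)/10.8
sin(56.8°) ≈ 0.836764
sin(B) ≈ 7.6·0.836764/10.8 ≈ 6.35941/10.8 ≈ 0.588834
B = arcsin(0.588834) ≈ 36.0743°
(Since b ≤ a we need B ≤ A, so the obtuse alternative 180° − 36.0743° ≈ 143.926° is rejected.)

B = 36.07°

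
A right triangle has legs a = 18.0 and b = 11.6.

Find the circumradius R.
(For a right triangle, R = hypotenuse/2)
Hypotenuse c = √(a² + b²) = √(324 + 134.56) = √458.56 ≈ 21.414
R = c/2 ≈ 21.414/2 ≈ 10.707

R = 10.71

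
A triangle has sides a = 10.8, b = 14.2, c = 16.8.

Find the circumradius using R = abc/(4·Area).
First find the area with Heron's formula.
s = (10.8 + 14.2 + 16.8)/2 = 20.9
Area = √(s(s−a)(s−b)(s−c)) = √(20.9·10.1·6.7·4.1) ≈ √5798.64 ≈ 76.1488
abc = 10.8·14.2·16.8 = 2576.448
R = abc/(4·Area) ≈ 2576.448/(4·76.1488) = 2576.448/304.595 ≈ 8.45859

R = 8.459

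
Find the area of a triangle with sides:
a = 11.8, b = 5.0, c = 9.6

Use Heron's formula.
s = (11.8 + 5.0 + 9.6)/2 = 26.4/2 = 13.2
s − a = 1.4, s − b = 8.2, s − c = 3.6
s(s−a)(s−b)(s−c) = 13.2·1.4·8.2·3.6 ≈ 545.53
Area = √545.53 ≈ 23.3566

Area = 23.36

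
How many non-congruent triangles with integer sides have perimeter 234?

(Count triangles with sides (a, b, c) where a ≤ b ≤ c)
Let a ≤ b ≤ c with a + b + c = 234. The only binding inequality is a + b > c, i.e. 234 − c > c, so c < 234/2; and c ≥ 234/3 since c is the largest side.
So 78 ≤ c ≤ 116. For each c, b runs from ⌈(234 − c)/2⌉ up to c (then a = 234 − b − c satisfies 1 ≤ a ≤ b automatically), giving c − ⌈(234 − c)/2⌉ + 1 choices.
Summing over c: 1 + 2 + 4 + 5 + … + 56 + 58  (39 terms, c = 78, …, 116) = 1141
Check (closed form: nearest integer to p²/48 for even p, (p+3)²/48 for odd p): 234²/48 = 54756/48 ≈ 1140.75 → 1141

1141 triangles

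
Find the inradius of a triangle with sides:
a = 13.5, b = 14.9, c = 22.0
r = Area/s where s is the semi-perimeter.
s = (13.5 + 14.9 + 22.0)/2 = 50.4/2 = 25.2
Area = √(s(s−a)(s−b)(s−c)) = √(25.2·11.7·10.3·3.2) ≈ √9717.93 ≈ 98.5795
r ≈ 98.5795/25.2 ≈ 3.91189

r = 3.912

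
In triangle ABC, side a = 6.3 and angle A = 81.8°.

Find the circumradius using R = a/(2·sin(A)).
R = a/(2·sin(A)) = 6.3/(2·sin(81.8°))
sin(81.8°) ≈ 0.989776
R ≈ 6.3/(2·0.989776) = 6.3/1.97955 ≈ 3.18254

R = 3.183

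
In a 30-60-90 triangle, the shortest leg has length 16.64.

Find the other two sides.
In a 30-60-90 triangle the sides are in ratio 1 : √3 : 2 (short leg : long leg : hypotenuse).
Long leg = 16.64·√3 ≈ 16.64·1.73205 ≈ 28.8213
Hypotenuse = 2·16.64 = 33.28

Long leg = 16.64√3 = 28.82, Hypotenuse = 33.28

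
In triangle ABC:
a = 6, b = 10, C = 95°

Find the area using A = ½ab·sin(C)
A = ½·a·b·sin(C) = ½·6·10·sin(95°)
sin(95°) ≈ 0.996195
A ≈ ½·60·0.996195 = 30·0.996195 ≈ 29.8858

Area = 29.89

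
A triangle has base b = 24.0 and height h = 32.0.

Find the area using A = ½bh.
A = ½·b·h = ½·24.0·32.0 = ½·768 = 384

Area = 384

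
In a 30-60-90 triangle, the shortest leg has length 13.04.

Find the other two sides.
In a 30-60-90 triangle the sides are in ratio 1 : √3 : 2 (short leg : long leg : hypotenuse).
Long leg = 13.04·√3 ≈ 13.04·1.73205 ≈ 22.5859
Hypotenuse = 2·13.04 = 26.08

Long leg = 13.04√3 = 22.59, Hypotenuse = 26.08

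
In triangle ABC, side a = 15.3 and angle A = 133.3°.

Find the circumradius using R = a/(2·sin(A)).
R = a/(2·sin(A)) = 15.3/(2·sin(133.3°))
sin(133.3°) ≈ 0.727773
R ≈ 15.3/(2·0.727773) = 15.3/1.45555 ≈ 10.5115

R = 10.51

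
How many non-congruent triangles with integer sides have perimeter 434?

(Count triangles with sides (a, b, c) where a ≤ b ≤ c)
Let a ≤ b ≤ c with a + b + c = 434. The only binding inequality is a + b > c, i.e. 434 − c > c, so c < 434/2; and c ≥ 434/3 since c is the largest side.
So 145 ≤ c ≤ 216. For each c, b runs from ⌈(434 − c)/2⌉ up to c (then a = 434 − b − c satisfies 1 ≤ a ≤ b automatically), giving c − ⌈(434 − c)/2⌉ + 1 choices.
Summing over c: 1 + 3 + 4 + 6 + … + 106 + 108  (72 terms, c = 145, …, 216) = 3924
Check (closed form: nearest integer to p²/48 for even p, (p+3)²/48 for odd p): 434²/48 = 188356/48 ≈ 3924.08 → 3924

3924 triangles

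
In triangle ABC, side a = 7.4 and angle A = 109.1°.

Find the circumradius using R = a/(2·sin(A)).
R = a/(2·sin(A)) = 7.4/(2·sin(109.1°))
sin(109.1°) ≈ 0.944949
R ≈ 7.4/(2·0.944949) = 7.4/1.8899 ≈ 3.91556

R = 3.916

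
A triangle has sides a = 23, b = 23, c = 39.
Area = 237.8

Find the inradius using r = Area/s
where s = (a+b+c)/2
s = (23 + 23 + 39)/2 = 85/2 = 42.5
r = Area/s = 237.8/42.5 ≈ 5.59529

r = 5.595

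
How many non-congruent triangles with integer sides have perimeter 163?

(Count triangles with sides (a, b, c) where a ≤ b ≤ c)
Let a ≤ b ≤ c with a + b + c = 163. The only binding inequality is a + b > c, i.e. 163 − c > c, so c < 163/2; and c ≥ 163/3 since c is the largest side.
So 55 ≤ c ≤ 81. For each c, b runs from ⌈(163 − c)/2⌉ up to c (then a = 163 − b − c satisfies 1 ≤ a ≤ b automatically), giving c − ⌈(163 − c)/2⌉ + 1 choices.
Summing over c: 2 + 3 + 5 + 6 + … + 39 + 41  (27 terms, c = 55, …, 81) = 574
Check (closed form: nearest integer to p²/48 for even p, (p+3)²/48 for odd p): (163+3)²/48 = 166²/48 = 27556/48 ≈ 574.08 → 574

574 triangles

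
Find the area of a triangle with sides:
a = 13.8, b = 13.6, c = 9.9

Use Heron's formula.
s = (13.8 + 13.6 + 9.9)/2 = 37.3/2 = 18.65
s − a = 4.85, s − b = 5.05, s − c = 8.75
s(s−a)(s−b)(s−c) = 18.65·4.85·5.05·8.75 ≈ 3996.87
Area = √3996.87 ≈ 63.2208

Area = 63.22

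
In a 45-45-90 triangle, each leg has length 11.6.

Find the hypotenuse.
In a 45-45-90 triangle the sides are in ratio 1 : 1 : √2, so hypotenuse = leg·√2.
Hypotenuse = 11.6·√2 ≈ 11.6·1.41421 ≈ 16.4049

Hypotenuse = 11.6√2 = 16.4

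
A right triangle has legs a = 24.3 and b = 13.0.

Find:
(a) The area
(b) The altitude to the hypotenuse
(a) The legs are perpendicular, so Area = ½·a·b = ½·24.3·13.0 = ½·315.9 = 157.95
(b) Hypotenuse c = √(a² + b²) = √(590.49 + 169) = √759.49 ≈ 27.5588
    Area = ½·c·h_c  ⇒  h_c = 2·Area/c = 315.9/27.5588 ≈ 11.4627

Area = 157.95, h_c = 11.46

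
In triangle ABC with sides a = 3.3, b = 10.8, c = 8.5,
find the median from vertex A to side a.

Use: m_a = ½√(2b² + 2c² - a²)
m_a = ½√(2·10.8² + 2·8.5² − 3.3²) = ½√(2·116.64 + 2·72.25 − 10.89) = ½√(233.28 + 144.5 − 10.89) = ½√366.89
√366.89 ≈ 19.1544, so m_a ≈ 9.57719

m_a = 9.577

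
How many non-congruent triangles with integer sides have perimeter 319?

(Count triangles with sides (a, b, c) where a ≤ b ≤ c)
Let a ≤ b ≤ c with a + b + c = 319. The only binding inequality is a + b > c, i.e. 319 − c > c, so c < 319/2; and c ≥ 319/3 since c is the largest side.
So 107 ≤ c ≤ 159. For each c, b runs from ⌈(319 − c)/2⌉ up to c (then a = 319 − b − c satisfies 1 ≤ a ≤ b automatically), giving c − ⌈(319 − c)/2⌉ + 1 choices.
Summing over c: 2 + 3 + 5 + 6 + … + 78 + 80  (53 terms, c = 107, …, 159) = 2160
Check (closed form: nearest integer to p²/48 for even p, (p+3)²/48 for odd p): (319+3)²/48 = 322²/48 = 103684/48 ≈ 2160.08 → 2160

2160 triangles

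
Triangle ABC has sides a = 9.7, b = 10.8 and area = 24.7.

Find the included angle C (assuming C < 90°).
Area = ½·a·b·sin(C)  ⇒  sin(C) = 2·Area/(a·b) = 2·24.7/(9.7·10.8) = 49.4/104.76 ≈ 0.471554
C = arcsin(0.471554) ≈ 28.1352° (taking the acute solution since C < 90°)

C = 28.14°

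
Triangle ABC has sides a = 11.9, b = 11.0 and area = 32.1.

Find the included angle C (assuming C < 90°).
Area = ½·a·b·sin(C)  ⇒  sin(C) = 2·Area/(a·b) = 2·32.1/(11.9·11.0) = 64.2/130.9 ≈ 0.490451
C = arcsin(0.490451) ≈ 29.3702° (taking the acute solution since C < 90°)

C = 29.37°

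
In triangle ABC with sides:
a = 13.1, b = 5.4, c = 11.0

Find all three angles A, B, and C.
Law of cosines for each angle (a² = 171.61, b² = 29.16, c² = 121):
cos(A) = (b² + c² − a²)/(2bc) = (29.16 + 121 − 171.61)/(2·5.4·11.0) = -21.45/118.8 ≈ -0.180556  ⇒  A ≈ 100.402°
cos(B) = (a² + c² − b²)/(2ac) = (171.61 + 121 − 29.16)/(2·13.1·11.0) = 263.45/288.2 ≈ 0.914122  ⇒  B ≈ 23.9186°
cos(C) = (a² + b² − c²)/(2ab) = (171.61 + 29.16 − 121)/(2·13.1·5.4) = 79.77/141.48 ≈ 0.563825  ⇒  C ≈ 55.6792°
Check: A + B + C ≈ 180°

A = 100.4°, B = 23.92°, C = 55.68°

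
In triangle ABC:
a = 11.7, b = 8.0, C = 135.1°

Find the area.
Two sides and the included angle (SAS): A = ½·a·b·sin(C) = ½·11.7·8.0·sin(135.1°)
sin(135.1°) ≈ 0.705872
A ≈ ½·93.6·0.705872 = 46.8·0.705872 ≈ 33.0348

Area = 33.03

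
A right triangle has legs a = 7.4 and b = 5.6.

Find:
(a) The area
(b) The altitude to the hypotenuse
(a) The legs are perpendicular, so Area = ½·a·b = ½·7.4·5.6 = ½·41.44 = 20.72
(b) Hypotenuse c = √(a² + b²) = √(54.76 + 31.36) = √86.12 ≈ 9.28009
    Area = ½·c·h_c  ⇒  h_c = 2·Area/c = 41.44/9.28009 ≈ 4.46548

Area = 20.72, h_c = 4.465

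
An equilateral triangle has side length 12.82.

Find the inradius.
r = Area/s with s the semi-perimeter.
Area = (√3/4)·12.82² = (√3/4)·164.3524 ≈ 0.433013·164.3524 ≈ 71.1667
s = 3·12.82/2 = 19.23
r ≈ 71.1667/19.23 ≈ 3.70082
(Equivalently r = side/(2√3) = 12.82/3.4641 ≈ 3.70082.)

r = 3.701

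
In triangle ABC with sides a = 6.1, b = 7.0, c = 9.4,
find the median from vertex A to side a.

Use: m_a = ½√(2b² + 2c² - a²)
m_a = ½√(2·7.0² + 2·9.4² − 6.1²) = ½√(2·49 + 2·88.36 − 37.21) = ½√(98 + 176.72 − 37.21) = ½√237.51
√237.51 ≈ 15.4114, so m_a ≈ 7.70568

m_a = 7.706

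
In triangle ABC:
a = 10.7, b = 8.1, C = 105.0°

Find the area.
Two sides and the included angle (SAS): A = ½·a·b·sin(C) = ½·10.7·8.1·sin(105.0°)
sin(105.0°) ≈ 0.965926
A ≈ ½·86.67·0.965926 = 43.335·0.965926 ≈ 41.8584

Area = 41.86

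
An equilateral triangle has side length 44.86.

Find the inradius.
r = Area/s with s the semi-perimeter.
Area = (√3/4)·44.86² = (√3/4)·2012.4196 ≈ 0.433013·2012.4196 ≈ 871.403
s = 3·44.86/2 = 67.29
r ≈ 871.403/67.29 ≈ 12.95
(Equivalently r = side/(2√3) = 44.86/3.4641 ≈ 12.95.)

r = 12.95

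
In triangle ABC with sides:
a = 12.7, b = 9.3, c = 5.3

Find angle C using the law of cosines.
c² = a² + b² − 2ab·cos(C)  ⇒  cos(C) = (a² + b² − c²)/(2ab)
cos(C) = (12.7² + 9.3² − 5.3²)/(2·12.7·9.3) = (161.29 + 86.49 − 28.09)/236.22 = 219.69/236.22 ≈ 0.930023
C = arccos(0.930023) ≈ 21.5616°

C = 21.56°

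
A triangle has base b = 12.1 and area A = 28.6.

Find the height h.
A = ½·b·h  ⇒  h = 2A/b = 2·28.6/12.1 = 57.2/12.1 ≈ 4.72727

h = 4.727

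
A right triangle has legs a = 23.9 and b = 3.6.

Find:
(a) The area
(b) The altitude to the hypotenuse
(a) The legs are perpendicular, so Area = ½·a·b = ½·23.9·3.6 = ½·86.04 = 43.02
(b) Hypotenuse c = √(a² + b²) = √(571.21 + 12.96) = √584.17 ≈ 24.1696
    Area = ½·c·h_c  ⇒  h_c = 2·Area/c = 86.04/24.1696 ≈ 3.55984

Area = 43.02, h_c = 3.56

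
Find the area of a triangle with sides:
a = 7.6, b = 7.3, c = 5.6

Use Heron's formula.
s = (7.6 + 7.3 + 5.6)/2 = 20.5/2 = 10.25
s − a = 2.65, s − b = 2.95, s − c = 4.65
s(s−a)(s−b)(s−c) = 10.25·2.65·2.95·4.65 ≈ 372.602
Area = √372.602 ≈ 19.3029

Area = 19.3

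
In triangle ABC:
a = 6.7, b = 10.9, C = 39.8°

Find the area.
Two sides and the included angle (SAS): A = ½·a·b·sin(C) = ½·6.7·10.9·sin(39.8°)
sin(39.8°) ≈ 0.64011
A ≈ ½·73.03·0.64011 = 36.515·0.64011 ≈ 23.3736

Area = 23.37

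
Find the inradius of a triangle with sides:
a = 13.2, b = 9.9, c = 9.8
r = Area/s where s is the semi-perimeter.
s = (13.2 + 9.9 + 9.8)/2 = 32.9/2 = 16.45
Area = √(s(s−a)(s−b)(s−c)) = √(16.45·3.25·6.55·6.65) ≈ √2328.69 ≈ 48.2565
r ≈ 48.2565/16.45 ≈ 2.93353

r = 2.934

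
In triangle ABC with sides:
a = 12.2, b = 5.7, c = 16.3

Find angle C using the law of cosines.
c² = a² + b² − 2ab·cos(C)  ⇒  cos(C) = (a² + b² − c²)/(2ab)
cos(C) = (12.2² + 5.7² − 16.3²)/(2·12.2·5.7) = (148.84 + 32.49 − 265.69)/139.08 = -84.36/139.08 ≈ -0.606557
C = arccos(-0.606557) ≈ 127.341°

C = 127.3°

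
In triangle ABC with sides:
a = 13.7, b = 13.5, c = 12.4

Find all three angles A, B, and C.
Law of cosines for each angle (a² = 187.69, b² = 182.25, c² = 153.76):
cos(A) = (b² + c² − a²)/(2bc) = (182.25 + 153.76 − 187.69)/(2·13.5·12.4) = 148.32/334.8 ≈ 0.443011  ⇒  A ≈ 63.7039°
cos(B) = (a² + c² − b²)/(2ac) = (187.69 + 153.76 − 182.25)/(2·13.7·12.4) = 159.2/339.76 ≈ 0.468566  ⇒  B ≈ 62.0587°
cos(C) = (a² + b² − c²)/(2ab) = (187.69 + 182.25 − 153.76)/(2·13.7·13.5) = 216.18/369.9 ≈ 0.584428  ⇒  C ≈ 54.2374°
Check: A + B + C ≈ 180°

A = 63.7°, B = 62.06°, C = 54.24°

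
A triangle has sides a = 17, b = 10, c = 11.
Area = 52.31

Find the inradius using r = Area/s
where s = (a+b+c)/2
s = (17 + 10 + 11)/2 = 38/2 = 19
r = Area/s = 52.31/19 ≈ 2.75316

r = 2.753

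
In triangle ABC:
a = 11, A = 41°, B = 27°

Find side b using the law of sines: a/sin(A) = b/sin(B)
a/sin(A) = b/sin(B)  ⇒  b = a·sin(B)/sin(A) = 11·sin(27°)/sin(41°)
sin(27°) ≈ 0.45399, sin(41°) ≈ 0.656059
b ≈ 11·0.45399/0.656059 ≈ 4.9939/0.656059 ≈ 7.61196

b = 7.612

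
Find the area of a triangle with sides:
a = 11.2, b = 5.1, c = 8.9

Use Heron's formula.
s = (11.2 + 5.1 + 8.9)/2 = 25.2/2 = 12.6
s − a = 1.4, s − b = 7.5, s − c = 3.7
s(s−a)(s−b)(s−c) = 12.6·1.4·7.5·3.7 ≈ 489.51
Area = √489.51 ≈ 22.1249

Area = 22.12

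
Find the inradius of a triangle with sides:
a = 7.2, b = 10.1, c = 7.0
r = Area/s where s is the semi-perimeter.
s = (7.2 + 10.1 + 7.0)/2 = 24.3/2 = 12.15
Area = √(s(s−a)(s−b)(s−c)) = √(12.15·4.95·2.05·5.15) ≈ √634.954 ≈ 25.1983
r ≈ 25.1983/12.15 ≈ 2.07393

r = 2.074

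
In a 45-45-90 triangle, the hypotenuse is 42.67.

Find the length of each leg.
In a 45-45-90 triangle hypotenuse = leg·√2, so leg = hypotenuse/√2.
Leg = 42.67/√2 ≈ 42.67/1.41421 ≈ 30.1722

Each leg = 30.17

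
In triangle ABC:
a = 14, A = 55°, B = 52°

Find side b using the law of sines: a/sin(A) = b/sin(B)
a/sin(A) = b/sin(B)  ⇒  b = a·sin(B)/sin(A) = 14·sin(52°)/sin(55°)
sin(52°) ≈ 0.788011, sin(55°) ≈ 0.819152
b ≈ 14·0.788011/0.819152 ≈ 11.0322/0.819152 ≈ 13.4678

b = 13.47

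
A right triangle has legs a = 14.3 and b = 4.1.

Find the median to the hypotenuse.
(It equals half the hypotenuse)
Hypotenuse c = √(a² + b²) = √(204.49 + 16.81) = √221.3 ≈ 14.8762
Median to hypotenuse = c/2 ≈ 14.8762/2 ≈ 7.43808

Median = 7.438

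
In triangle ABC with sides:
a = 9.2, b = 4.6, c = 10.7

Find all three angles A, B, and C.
Law of cosines for each angle (a² = 84.64, b² = 21.16, c² = 114.49):
cos(A) = (b² + c² − a²)/(2bc) = (21.16 + 114.49 − 84.64)/(2·4.6·10.7) = 51.01/98.44 ≈ 0.518184  ⇒  A ≈ 58.7895°
cos(B) = (a² + c² − b²)/(2ac) = (84.64 + 114.49 − 21.16)/(2·9.2·10.7) = 177.97/196.88 ≈ 0.903952  ⇒  B ≈ 25.3175°
cos(C) = (a² + b² − c²)/(2ab) = (84.64 + 21.16 − 114.49)/(2·9.2·4.6) = -8.69/84.64 ≈ -0.10267  ⇒  C ≈ 95.8929°
Check: A + B + C ≈ 180°

A = 58.79°, B = 25.32°, C = 95.89°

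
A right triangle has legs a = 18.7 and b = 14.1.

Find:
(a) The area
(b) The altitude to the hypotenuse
(a) The legs are perpendicular, so Area = ½·a·b = ½·18.7·14.1 = ½·263.67 = 131.835
(b) Hypotenuse c = √(a² + b²) = √(349.69 + 198.81) = √548.5 ≈ 23.4201
    Area = ½·c·h_c  ⇒  h_c = 2·Area/c = 263.67/23.4201 ≈ 11.2583

Area = 131.835, h_c = 11.26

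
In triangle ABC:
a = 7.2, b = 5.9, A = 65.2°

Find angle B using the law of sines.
a/sin(A) = b/sin(B)  ⇒  sin(B) = b·sin(A)/a = 5.9·sin(65.2°)/7.2
sin(65.2°) ≈ 0.907777
sin(B) ≈ 5.9·0.907777/7.2 ≈ 5.35589/7.2 ≈ 0.743873
B = arcsin(0.743873) ≈ 48.0624°
(Since b ≤ a we need B ≤ A, so the obtuse alternative 180° − 48.0624° ≈ 131.938° is rejected.)

B = 48.06°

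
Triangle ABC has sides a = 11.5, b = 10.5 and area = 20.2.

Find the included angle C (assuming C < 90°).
Area = ½·a·b·sin(C)  ⇒  sin(C) = 2·Area/(a·b) = 2·20.2/(11.5·10.5) = 40.4/120.75 ≈ 0.334576
C = arcsin(0.334576) ≈ 19.5467° (taking the acute solution since C < 90°)

C = 19.55°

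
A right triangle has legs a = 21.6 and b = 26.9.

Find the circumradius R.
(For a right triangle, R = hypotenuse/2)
Hypotenuse c = √(a² + b²) = √(466.56 + 723.61) = √1190.17 ≈ 34.4988
R = c/2 ≈ 34.4988/2 ≈ 17.2494

R = 17.25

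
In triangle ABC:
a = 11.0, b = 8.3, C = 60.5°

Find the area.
Two sides and the included angle (SAS): A = ½·a·b·sin(C) = ½·11.0·8.3·sin(60.5°)
sin(60.5°) ≈ 0.870356
A ≈ ½·91.3·0.870356 = 45.65·0.870356 ≈ 39.7317

Area = 39.73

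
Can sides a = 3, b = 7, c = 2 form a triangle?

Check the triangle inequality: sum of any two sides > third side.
a + b vs c: 3 + 7 = 10 > 2  ✓
a + c vs b: 3 + 2 = 5 ≤ 7  ✗
b + c vs a: 7 + 2 = 9 > 3  ✓

No: 3 + 2 = 5 is not > 7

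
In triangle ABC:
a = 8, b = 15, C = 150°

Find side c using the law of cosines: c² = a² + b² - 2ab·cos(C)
c² = 8² + 15² − 2·8·15·cos(150°)
cos(150°) ≈ -0.866025
c² ≈ 64 + 225 − 240·(-0.866025) ≈ 289 + 207.846 ≈ 496.846
c ≈ √496.846 ≈ 22.29

c = 22.29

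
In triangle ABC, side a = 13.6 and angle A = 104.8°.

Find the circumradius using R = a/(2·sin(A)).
R = a/(2·sin(A)) = 13.6/(2·sin(104.8°))
sin(104.8°) ≈ 0.966823
R ≈ 13.6/(2·0.966823) = 13.6/1.93365 ≈ 7.03334

R = 7.033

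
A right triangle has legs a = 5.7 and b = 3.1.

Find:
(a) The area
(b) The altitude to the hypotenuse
(a) The legs are perpendicular, so Area = ½·a·b = ½·5.7·3.1 = ½·17.67 = 8.835
(b) Hypotenuse c = √(a² + b²) = √(32.49 + 9.61) = √42.1 ≈ 6.48845
    Area = ½·c·h_c  ⇒  h_c = 2·Area/c = 17.67/6.48845 ≈ 2.7233

Area = 8.835, h_c = 2.723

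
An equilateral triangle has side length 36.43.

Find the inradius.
r = Area/s with s the semi-perimeter.
Area = (√3/4)·36.43² = (√3/4)·1327.1449 ≈ 0.433013·1327.1449 ≈ 574.671
s = 3·36.43/2 = 54.645
r ≈ 574.671/54.645 ≈ 10.5164
(Equivalently r = side/(2√3) = 36.43/3.4641 ≈ 10.5164.)

r = 10.52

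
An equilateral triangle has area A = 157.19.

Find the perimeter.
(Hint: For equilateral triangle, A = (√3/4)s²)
A = (√3/4)s²  ⇒  s² = 4A/√3 = 4·157.19/√3 = 628.76/1.73205 ≈ 363.015
s ≈ √363.015 ≈ 19.0529
Perimeter = 3s ≈ 3·19.0529 ≈ 57.1588

Perimeter = 57.16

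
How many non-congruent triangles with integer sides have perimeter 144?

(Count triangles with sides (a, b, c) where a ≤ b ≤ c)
Let a ≤ b ≤ c with a + b + c = 144. The only binding inequality is a + b > c, i.e. 144 − c > c, so c < 144/2; and c ≥ 144/3 since c is the largest side.
So 48 ≤ c ≤ 71. For each c, b runs from ⌈(144 − c)/2⌉ up to c (then a = 144 − b − c satisfies 1 ≤ a ≤ b automatically), giving c − ⌈(144 − c)/2⌉ + 1 choices.
Summing over c: 1 + 2 + 4 + 5 + … + 34 + 35  (24 terms, c = 48, …, 71) = 432
Check (closed form: nearest integer to p²/48 for even p, (p+3)²/48 for odd p): 144²/48 = 20736/48 ≈ 432.00 → 432

432 triangles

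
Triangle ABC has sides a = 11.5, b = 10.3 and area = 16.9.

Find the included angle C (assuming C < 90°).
Area = ½·a·b·sin(C)  ⇒  sin(C) = 2·Area/(a·b) = 2·16.9/(11.5·10.3) = 33.8/118.45 ≈ 0.285352
C = arcsin(0.285352) ≈ 16.5799° (taking the acute solution since C < 90°)

C = 16.58°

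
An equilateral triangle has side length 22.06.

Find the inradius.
r = Area/s with s the semi-perimeter.
Area = (√3/4)·22.06² = (√3/4)·486.6436 ≈ 0.433013·486.6436 ≈ 210.723
s = 3·22.06/2 = 33.09
r ≈ 210.723/33.09 ≈ 6.36817
(Equivalently r = side/(2√3) = 22.06/3.4641 ≈ 6.36817.)

r = 6.368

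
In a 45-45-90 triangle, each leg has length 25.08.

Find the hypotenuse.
In a 45-45-90 triangle the sides are in ratio 1 : 1 : √2, so hypotenuse = leg·√2.
Hypotenuse = 25.08·√2 ≈ 25.08·1.41421 ≈ 35.4685

Hypotenuse = 25.08√2 = 35.47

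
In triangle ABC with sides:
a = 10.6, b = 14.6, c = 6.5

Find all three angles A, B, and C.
Law of cosines for each angle (a² = 112.36, b² = 213.16, c² = 42.25):
cos(A) = (b² + c² − a²)/(2bc) = (213.16 + 42.25 − 112.36)/(2·14.6·6.5) = 143.05/189.8 ≈ 0.753688  ⇒  A ≈ 41.0891°
cos(B) = (a² + c² − b²)/(2ac) = (112.36 + 42.25 − 213.16)/(2·10.6·6.5) = -58.55/137.8 ≈ -0.424891  ⇒  B ≈ 115.144°
cos(C) = (a² + b² − c²)/(2ab) = (112.36 + 213.16 − 42.25)/(2·10.6·14.6) = 283.27/309.52 ≈ 0.915191  ⇒  C ≈ 23.7671°
Check: A + B + C ≈ 180°

A = 41.09°, B = 115.1°, C = 23.77°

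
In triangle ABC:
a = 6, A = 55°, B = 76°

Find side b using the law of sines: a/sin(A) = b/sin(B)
a/sin(A) = b/sin(B)  ⇒  b = a·sin(B)/sin(A) = 6·sin(76°)/sin(55°)
sin(76°) ≈ 0.970296, sin(55°) ≈ 0.819152
b ≈ 6·0.970296/0.819152 ≈ 5.82177/0.819152 ≈ 7.10707

b = 7.107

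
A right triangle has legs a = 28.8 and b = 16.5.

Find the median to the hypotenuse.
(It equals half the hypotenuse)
Hypotenuse c = √(a² + b²) = √(829.44 + 272.25) = √1101.69 ≈ 33.1917
Median to hypotenuse = c/2 ≈ 33.1917/2 ≈ 16.5959

Median = 16.6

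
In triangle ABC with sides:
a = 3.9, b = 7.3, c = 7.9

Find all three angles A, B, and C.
Law of cosines for each angle (a² = 15.21, b² = 53.29, c² = 62.41):
cos(A) = (b² + c² − a²)/(2bc) = (53.29 + 62.41 − 15.21)/(2·7.3·7.9) = 100.49/115.34 ≈ 0.87125  ⇒  A ≈ 29.3958°
cos(B) = (a² + c² − b²)/(2ac) = (15.21 + 62.41 − 53.29)/(2·3.9·7.9) = 24.33/61.62 ≈ 0.394839  ⇒  B ≈ 66.744°
cos(C) = (a² + b² − c²)/(2ab) = (15.21 + 53.29 − 62.41)/(2·3.9·7.3) = 6.09/56.94 ≈ 0.106955  ⇒  C ≈ 83.8602°
Check: A + B + C ≈ 180°

A = 29.4°, B = 66.74°, C = 83.86°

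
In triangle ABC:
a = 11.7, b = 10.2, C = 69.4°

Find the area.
Two sides and the included angle (SAS): A = ½·a·b·sin(C) = ½·11.7·10.2·sin(69.4°)
sin(69.4°) ≈ 0.93606
A ≈ ½·119.34·0.93606 = 59.67·0.93606 ≈ 55.8547

Area = 55.85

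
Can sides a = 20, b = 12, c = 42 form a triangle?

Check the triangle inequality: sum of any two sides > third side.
a + b vs c: 20 + 12 = 32 ≤ 42  ✗
a + c vs b: 20 + 42 = 62 > 12  ✓
b + c vs a: 12 + 42 = 54 > 20  ✓

No: 20 + 12 = 32 is not > 42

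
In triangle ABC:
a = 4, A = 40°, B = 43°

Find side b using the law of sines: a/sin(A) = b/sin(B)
a/sin(A) = b/sin(B)  ⇒  b = a·sin(B)/sin(A) = 4·sin(43°)/sin(40°)
sin(43°) ≈ 0.681998, sin(40°) ≈ 0.642788
b ≈ 4·0.681998/0.642788 ≈ 2.72799/0.642788 ≈ 4.244

b = 4.244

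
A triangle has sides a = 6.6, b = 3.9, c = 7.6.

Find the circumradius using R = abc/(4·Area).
First find the area with Heron's formula.
s = (6.6 + 3.9 + 7.6)/2 = 9.05
Area = √(s(s−a)(s−b)(s−c)) = √(9.05·2.45·5.15·1.45) ≈ √165.573 ≈ 12.8675
abc = 6.6·3.9·7.6 = 195.624
R = abc/(4·Area) ≈ 195.624/(4·12.8675) = 195.624/51.4701 ≈ 3.80073

R = 3.801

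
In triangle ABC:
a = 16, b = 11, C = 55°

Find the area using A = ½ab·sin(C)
A = ½·a·b·sin(C) = ½·16·11·sin(55°)
sin(55°) ≈ 0.819152
A ≈ ½·176·0.819152 = 88·0.819152 ≈ 72.0854

Area = 72.09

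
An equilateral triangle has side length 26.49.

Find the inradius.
r = Area/s with s the semi-perimeter.
Area = (√3/4)·26.49² = (√3/4)·701.7201 ≈ 0.433013·701.7201 ≈ 303.854
s = 3·26.49/2 = 39.735
r ≈ 303.854/39.735 ≈ 7.647
(Equivalently r = side/(2√3) = 26.49/3.4641 ≈ 7.647.)

r = 7.647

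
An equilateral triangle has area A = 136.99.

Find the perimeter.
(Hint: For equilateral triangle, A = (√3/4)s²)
A = (√3/4)s²  ⇒  s² = 4A/√3 = 4·136.99/√3 = 547.96/1.73205 ≈ 316.365
s ≈ √316.365 ≈ 17.7866
Perimeter = 3s ≈ 3·17.7866 ≈ 53.3599

Perimeter = 53.36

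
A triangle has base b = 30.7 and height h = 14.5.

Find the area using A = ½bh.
A = ½·b·h = ½·30.7·14.5 = ½·445.15 = 222.575

Area = 222.575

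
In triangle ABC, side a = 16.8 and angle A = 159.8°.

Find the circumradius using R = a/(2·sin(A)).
R = a/(2·sin(A)) = 16.8/(2·sin(159.8°))
sin(159.8°) ≈ 0.345298
R ≈ 16.8/(2·0.345298) = 16.8/0.690596 ≈ 24.3268

R = 24.33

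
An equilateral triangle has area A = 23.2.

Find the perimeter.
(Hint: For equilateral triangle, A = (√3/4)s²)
A = (√3/4)s²  ⇒  s² = 4A/√3 = 4·23.2/√3 = 92.8/1.73205 ≈ 53.5781
s ≈ √53.5781 ≈ 7.31971
Perimeter = 3s ≈ 3·7.31971 ≈ 21.9591

Perimeter = 21.96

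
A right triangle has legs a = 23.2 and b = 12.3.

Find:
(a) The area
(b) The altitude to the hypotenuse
(a) The legs are perpendicular, so Area = ½·a·b = ½·23.2·12.3 = ½·285.36 = 142.68
(b) Hypotenuse c = √(a² + b²) = √(538.24 + 151.29) = √689.53 ≈ 26.2589
    Area = ½·c·h_c  ⇒  h_c = 2·Area/c = 285.36/26.2589 ≈ 10.8672

Area = 142.68, h_c = 10.87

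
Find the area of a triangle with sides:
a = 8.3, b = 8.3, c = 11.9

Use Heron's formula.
s = (8.3 + 8.3 + 11.9)/2 = 28.5/2 = 14.25
s − a = 5.95, s − b = 5.95, s − c = 2.35
s(s−a)(s−b)(s−c) = 14.25·5.95·5.95·2.35 ≈ 1185.54
Area = √1185.54 ≈ 34.4317

Area = 34.43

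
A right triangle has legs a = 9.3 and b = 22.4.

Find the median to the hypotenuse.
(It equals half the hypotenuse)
Hypotenuse c = √(a² + b²) = √(86.49 + 501.76) = √588.25 ≈ 24.2539
Median to hypotenuse = c/2 ≈ 24.2539/2 ≈ 12.1269

Median = 12.13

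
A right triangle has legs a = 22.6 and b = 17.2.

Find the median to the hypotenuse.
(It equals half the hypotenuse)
Hypotenuse c = √(a² + b²) = √(510.76 + 295.84) = √806.6 ≈ 28.4007
Median to hypotenuse = c/2 ≈ 28.4007/2 ≈ 14.2004

Median = 14.2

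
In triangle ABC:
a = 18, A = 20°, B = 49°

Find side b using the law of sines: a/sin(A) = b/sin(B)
a/sin(A) = b/sin(B)  ⇒  b = a·sin(B)/sin(A) = 18·sin(49°)/sin(20°)
sin(49°) ≈ 0.75471, sin(20°) ≈ 0.34202
b ≈ 18·0.75471/0.34202 ≈ 13.5848/0.34202 ≈ 39.7192

b = 39.72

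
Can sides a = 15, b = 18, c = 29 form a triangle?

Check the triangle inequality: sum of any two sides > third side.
a + b vs c: 15 + 18 = 33 > 29  ✓
a + c vs b: 15 + 29 = 44 > 18  ✓
b + c vs a: 18 + 29 = 47 > 15  ✓

Yes, triangle inequality satisfied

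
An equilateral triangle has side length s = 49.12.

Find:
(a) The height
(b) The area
(a) The height splits the triangle into two 30-60-90 halves: h = s·√3/2 = 49.12·1.73205/2 ≈ 85.0783/2 ≈ 42.5392
(b) Area = (√3/4)·s² = (√3/4)·49.12² = (√3/4)·2412.7744 ≈ 0.433013·2412.7744 ≈ 1044.76

Height = 42.54, Area = 1045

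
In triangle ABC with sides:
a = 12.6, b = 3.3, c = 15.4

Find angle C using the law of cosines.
c² = a² + b² − 2ab·cos(C)  ⇒  cos(C) = (a² + b² − c²)/(2ab)
cos(C) = (12.6² + 3.3² − 15.4²)/(2·12.6·3.3) = (158.76 + 10.89 − 237.16)/83.16 = -67.51/83.16 ≈ -0.811809
C = arccos(-0.811809) ≈ 144.273°

C = 144.3°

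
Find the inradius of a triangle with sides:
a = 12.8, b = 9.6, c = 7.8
r = Area/s where s is the semi-perimeter.
s = (12.8 + 9.6 + 7.8)/2 = 30.2/2 = 15.1
Area = √(s(s−a)(s−b)(s−c)) = √(15.1·2.3·5.5·7.3) ≈ √1394.41 ≈ 37.3418
r ≈ 37.3418/15.1 ≈ 2.47297

r = 2.473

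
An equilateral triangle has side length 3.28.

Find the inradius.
r = Area/s with s the semi-perimeter.
Area = (√3/4)·3.28² = (√3/4)·10.7584 ≈ 0.433013·10.7584 ≈ 4.65852
s = 3·3.28/2 = 4.92
r ≈ 4.65852/4.92 ≈ 0.946854
(Equivalently r = side/(2√3) = 3.28/3.4641 ≈ 0.946854.)

r = 0.9469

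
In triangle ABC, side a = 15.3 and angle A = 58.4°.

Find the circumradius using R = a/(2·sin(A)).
R = a/(2·sin(A)) = 15.3/(2·sin(58.4°))
sin(58.4°) ≈ 0.851727
R ≈ 15.3/(2·0.851727) = 15.3/1.70345 ≈ 8.98175

R = 8.982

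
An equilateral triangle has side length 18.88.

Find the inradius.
r = Area/s with s the semi-perimeter.
Area = (√3/4)·18.88² = (√3/4)·356.4544 ≈ 0.433013·356.4544 ≈ 154.349
s = 3·18.88/2 = 28.32
r ≈ 154.349/28.32 ≈ 5.45019
(Equivalently r = side/(2√3) = 18.88/3.4641 ≈ 5.45019.)

r = 5.45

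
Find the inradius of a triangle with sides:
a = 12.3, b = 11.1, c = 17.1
r = Area/s where s is the semi-perimeter.
s = (12.3 + 11.1 + 17.1)/2 = 40.5/2 = 20.25
Area = √(s(s−a)(s−b)(s−c)) = √(20.25·7.95·9.15·3.15) ≈ √4640.06 ≈ 68.118
r ≈ 68.118/20.25 ≈ 3.36385

r = 3.364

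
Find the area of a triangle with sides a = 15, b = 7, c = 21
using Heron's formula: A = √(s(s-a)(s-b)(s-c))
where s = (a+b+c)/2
s = (15 + 7 + 21)/2 = 43/2 = 21.5
s − a = 6.5, s − b = 14.5, s − c = 0.5
s(s−a)(s−b)(s−c) = 21.5·6.5·14.5·0.5 = 1013.1875
Area = √1013.1875 ≈ 31.8306

s = 21.5, Area = 31.83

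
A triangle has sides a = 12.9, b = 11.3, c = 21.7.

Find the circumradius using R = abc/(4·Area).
First find the area with Heron's formula.
s = (12.9 + 11.3 + 21.7)/2 = 22.95
Area = √(s(s−a)(s−b)(s−c)) = √(22.95·10.05·11.65·1.25) ≈ √3358.8 ≈ 57.9552
abc = 12.9·11.3·21.7 = 3163.209
R = abc/(4·Area) ≈ 3163.209/(4·57.9552) = 3163.209/231.821 ≈ 13.6451

R = 13.65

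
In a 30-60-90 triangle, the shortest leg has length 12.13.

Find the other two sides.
In a 30-60-90 triangle the sides are in ratio 1 : √3 : 2 (short leg : long leg : hypotenuse).
Long leg = 12.13·√3 ≈ 12.13·1.73205 ≈ 21.0098
Hypotenuse = 2·12.13 = 24.26

Long leg = 12.13√3 = 21.01, Hypotenuse = 24.26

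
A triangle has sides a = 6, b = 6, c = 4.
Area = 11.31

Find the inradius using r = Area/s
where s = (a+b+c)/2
s = (6 + 6 + 4)/2 = 16/2 = 8
r = Area/s = 11.31/8 ≈ 1.41375

r = 1.414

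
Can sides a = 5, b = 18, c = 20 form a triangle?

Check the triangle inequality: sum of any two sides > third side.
a + b vs c: 5 + 18 = 23 > 20  ✓
a + c vs b: 5 + 20 = 25 > 18  ✓
b + c vs a: 18 + 20 = 38 > 5  ✓

Yes, triangle inequality satisfied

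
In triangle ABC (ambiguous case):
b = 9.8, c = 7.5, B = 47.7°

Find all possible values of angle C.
b/sin(B) = c/sin(C)  ⇒  sin(C) = c·sin(B)/b = 7.5·sin(47.7°)/9.8
sin(47.7°) ≈ 0.739631
sin(C) ≈ 7.5·0.739631/9.8 ≈ 5.54723/9.8 ≈ 0.566044
Candidate 1: C₁ = arcsin(0.566044) ≈ 34.4748°  →  A = 180° − 47.7° − 34.4748° ≈ 97.8252° > 0, valid
Candidate 2: C₂ = 180° − C₁ ≈ 145.525°  →  A = 180° − 47.7° − 145.525° ≈ -13.2252° ≤ 0, not a valid triangle

C = 34.47° (one solution)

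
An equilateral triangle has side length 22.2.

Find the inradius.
r = Area/s with s the semi-perimeter.
Area = (√3/4)·22.2² = (√3/4)·492.84 ≈ 0.433013·492.84 ≈ 213.406
s = 3·22.2/2 = 33.3
r ≈ 213.406/33.3 ≈ 6.40859
(Equivalently r = side/(2√3) = 22.2/3.4641 ≈ 6.40859.)

r = 6.409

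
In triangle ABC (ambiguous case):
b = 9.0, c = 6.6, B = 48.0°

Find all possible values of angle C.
b/sin(B) = c/sin(C)  ⇒  sin(C) = c·sin(B)/b = 6.6·sin(48.0°)/9.0
sin(48.0°) ≈ 0.743145
sin(C) ≈ 6.6·0.743145/9.0 ≈ 4.90476/9.0 ≈ 0.544973
Candidate 1: C₁ = arcsin(0.544973) ≈ 33.0228°  →  A = 180° − 48.0° − 33.0228° ≈ 98.9772° > 0, valid
Candidate 2: C₂ = 180° − C₁ ≈ 146.977°  →  A = 180° − 48.0° − 146.977° ≈ -14.9772° ≤ 0, not a valid triangle

C = 33.02° (one solution)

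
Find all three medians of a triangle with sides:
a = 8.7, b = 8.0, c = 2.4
Median formula: m_a = ½√(2b² + 2c² − a²) (and cyclically). a² = 75.69, b² = 64, c² = 5.76.
m_a = ½√(2·64 + 2·5.76 − 75.69) = ½√63.83 ≈ ½·7.98937 ≈ 3.99468
m_b = ½√(2·75.69 + 2·5.76 − 64) = ½√98.9 ≈ ½·9.94485 ≈ 4.97242
m_c = ½√(2·75.69 + 2·64 − 5.76) = ½√273.62 ≈ ½·16.5415 ≈ 8.27073

m_a = 3.995, m_b = 4.972, m_c = 8.271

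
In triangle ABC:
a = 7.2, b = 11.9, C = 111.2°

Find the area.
Two sides and the included angle (SAS): A = ½·a·b·sin(C) = ½·7.2·11.9·sin(111.2°)
sin(111.2°) ≈ 0.932324
A ≈ ½·85.68·0.932324 = 42.84·0.932324 ≈ 39.9408

Area = 39.94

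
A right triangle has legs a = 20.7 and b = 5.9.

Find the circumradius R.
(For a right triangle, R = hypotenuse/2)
Hypotenuse c = √(a² + b²) = √(428.49 + 34.81) = √463.3 ≈ 21.5244
R = c/2 ≈ 21.5244/2 ≈ 10.7622

R = 10.76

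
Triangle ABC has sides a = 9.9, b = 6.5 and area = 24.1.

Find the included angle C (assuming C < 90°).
Area = ½·a·b·sin(C)  ⇒  sin(C) = 2·Area/(a·b) = 2·24.1/(9.9·6.5) = 48.2/64.35 ≈ 0.749029
C = arcsin(0.749029) ≈ 48.5063° (taking the acute solution since C < 90°)

C = 48.51°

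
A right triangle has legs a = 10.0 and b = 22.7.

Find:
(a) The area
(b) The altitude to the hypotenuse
(a) The legs are perpendicular, so Area = ½·a·b = ½·10.0·22.7 = ½·227 = 113.5
(b) Hypotenuse c = √(a² + b²) = √(100 + 515.29) = √615.29 ≈ 24.805
    Area = ½·c·h_c  ⇒  h_c = 2·Area/c = 227/24.805 ≈ 9.15137

Area = 113.5, h_c = 9.151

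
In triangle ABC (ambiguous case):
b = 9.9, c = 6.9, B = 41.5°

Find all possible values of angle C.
b/sin(B) = c/sin(C)  ⇒  sin(C) = c·sin(B)/b = 6.9·sin(41.5°)/9.9
sin(41.5°) ≈ 0.66262
sin(C) ≈ 6.9·0.66262/9.9 ≈ 4.57208/9.9 ≈ 0.461826
Candidate 1: C₁ = arcsin(0.461826) ≈ 27.505°  →  A = 180° − 41.5° − 27.505° ≈ 110.995° > 0, valid
Candidate 2: C₂ = 180° − C₁ ≈ 152.495°  →  A = 180° − 41.5° − 152.495° ≈ -13.995° ≤ 0, not a valid triangle

C = 27.51° (one solution)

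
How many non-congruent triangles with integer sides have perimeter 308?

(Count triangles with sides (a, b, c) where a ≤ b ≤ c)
Let a ≤ b ≤ c with a + b + c = 308. The only binding inequality is a + b > c, i.e. 308 − c > c, so c < 308/2; and c ≥ 308/3 since c is the largest side.
So 103 ≤ c ≤ 153. For each c, b runs from ⌈(308 − c)/2⌉ up to c (then a = 308 − b − c satisfies 1 ≤ a ≤ b automatically), giving c − ⌈(308 − c)/2⌉ + 1 choices.
Summing over c: 1 + 3 + 4 + 6 + … + 75 + 76  (51 terms, c = 103, …, 153) = 1976
Check (closed form: nearest integer to p²/48 for even p, (p+3)²/48 for odd p): 308²/48 = 94864/48 ≈ 1976.33 → 1976

1976 triangles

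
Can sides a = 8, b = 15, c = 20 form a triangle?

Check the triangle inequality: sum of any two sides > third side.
a + b vs c: 8 + 15 = 23 > 20  ✓
a + c vs b: 8 + 20 = 28 > 15  ✓
b + c vs a: 15 + 20 = 35 > 8  ✓

Yes, triangle inequality satisfied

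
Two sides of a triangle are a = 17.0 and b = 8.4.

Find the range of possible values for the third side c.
Triangle inequality: |a − b| < c < a + b
|a − b| = |17.0 − 8.4| = 8.6
a + b = 17.0 + 8.4 = 25.4

8.6 < c < 25.4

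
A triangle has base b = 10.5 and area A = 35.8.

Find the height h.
A = ½·b·h  ⇒  h = 2A/b = 2·35.8/10.5 = 71.6/10.5 ≈ 6.81905

h = 6.819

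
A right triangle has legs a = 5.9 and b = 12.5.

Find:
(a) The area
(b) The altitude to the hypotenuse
(a) The legs are perpendicular, so Area = ½·a·b = ½·5.9·12.5 = ½·73.75 = 36.875
(b) Hypotenuse c = √(a² + b²) = √(34.81 + 156.25) = √191.06 ≈ 13.8224
    Area = ½·c·h_c  ⇒  h_c = 2·Area/c = 73.75/13.8224 ≈ 5.33552

Area = 36.875, h_c = 5.336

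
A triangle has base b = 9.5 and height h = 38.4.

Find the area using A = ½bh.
A = ½·b·h = ½·9.5·38.4 = ½·364.8 = 182.4

Area = 182.4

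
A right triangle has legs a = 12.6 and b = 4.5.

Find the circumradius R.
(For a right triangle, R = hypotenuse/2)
Hypotenuse c = √(a² + b²) = √(158.76 + 20.25) = √179.01 ≈ 13.3795
R = c/2 ≈ 13.3795/2 ≈ 6.68973

R = 6.69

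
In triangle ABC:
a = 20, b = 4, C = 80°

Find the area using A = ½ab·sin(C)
A = ½·a·b·sin(C) = ½·20·4·sin(80°)
sin(80°) ≈ 0.984808
A ≈ ½·80·0.984808 = 40·0.984808 ≈ 39.3923

Area = 39.39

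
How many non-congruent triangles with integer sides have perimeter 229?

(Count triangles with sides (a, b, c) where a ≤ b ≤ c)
Let a ≤ b ≤ c with a + b + c = 229. The only binding inequality is a + b > c, i.e. 229 − c > c, so c < 229/2; and c ≥ 229/3 since c is the largest side.
So 77 ≤ c ≤ 114. For each c, b runs from ⌈(229 − c)/2⌉ up to c (then a = 229 − b − c satisfies 1 ≤ a ≤ b automatically), giving c − ⌈(229 − c)/2⌉ + 1 choices.
Summing over c: 2 + 3 + 5 + 6 + … + 56 + 57  (38 terms, c = 77, …, 114) = 1121
Check (closed form: nearest integer to p²/48 for even p, (p+3)²/48 for odd p): (229+3)²/48 = 232²/48 = 53824/48 ≈ 1121.33 → 1121

1121 triangles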